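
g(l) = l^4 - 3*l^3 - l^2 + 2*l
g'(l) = 4*l^3 - 9*l^2 - 2*l + 2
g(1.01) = -1.05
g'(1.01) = -5.08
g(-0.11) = -0.23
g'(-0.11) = 2.11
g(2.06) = -8.34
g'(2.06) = -5.35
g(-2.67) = 95.45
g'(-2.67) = -132.96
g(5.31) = 328.28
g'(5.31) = 336.50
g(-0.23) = -0.47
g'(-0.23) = 1.94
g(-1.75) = 18.89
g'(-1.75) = -43.50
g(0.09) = 0.17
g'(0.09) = 1.75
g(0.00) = 0.00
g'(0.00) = 2.00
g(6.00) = 624.00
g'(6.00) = 530.00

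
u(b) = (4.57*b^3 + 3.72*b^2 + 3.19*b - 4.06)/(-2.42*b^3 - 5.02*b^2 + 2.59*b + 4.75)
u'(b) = (7.26*b^2 + 10.04*b - 2.59)*(4.57*b^3 + 3.72*b^2 + 3.19*b - 4.06)/(-2.42*b^3 - 5.02*b^2 + 2.59*b + 4.75)^2 + (13.71*b^2 + 7.44*b + 3.19)/(-2.42*b^3 - 5.02*b^2 + 2.59*b + 4.75) = (-13.939*b^4 + 39.1122*b^3 + 61.2955*b^2 - 5.42239999999998*b + 25.6679)/(5.8564*b^6 + 24.2968*b^5 + 12.6648*b^4 - 48.9936*b^3 - 40.9819*b^2 + 24.605*b + 22.5625)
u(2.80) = -1.67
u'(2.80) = 0.08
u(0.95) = 10.32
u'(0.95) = 267.69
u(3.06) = -1.65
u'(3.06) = 0.04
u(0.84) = 2.03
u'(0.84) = 21.22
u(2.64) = -1.68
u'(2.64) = 0.10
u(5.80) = -1.66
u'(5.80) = -0.02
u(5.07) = -1.65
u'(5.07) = -0.01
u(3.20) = -1.65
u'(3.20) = 0.03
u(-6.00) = -2.65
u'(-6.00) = -0.22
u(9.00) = -1.71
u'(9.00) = -0.01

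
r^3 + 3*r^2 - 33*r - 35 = (r - 5)*(r + 1)*(r + 7)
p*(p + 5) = p^2 + 5*p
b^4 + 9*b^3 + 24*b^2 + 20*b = b*(b + 2)^2*(b + 5)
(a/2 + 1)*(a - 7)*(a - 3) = a^3/2 - 4*a^2 + a/2 + 21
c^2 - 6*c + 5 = (c - 5)*(c - 1)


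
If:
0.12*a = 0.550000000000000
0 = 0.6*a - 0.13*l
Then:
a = 4.58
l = 21.15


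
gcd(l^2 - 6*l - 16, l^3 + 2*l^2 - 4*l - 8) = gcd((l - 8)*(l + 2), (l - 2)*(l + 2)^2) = l + 2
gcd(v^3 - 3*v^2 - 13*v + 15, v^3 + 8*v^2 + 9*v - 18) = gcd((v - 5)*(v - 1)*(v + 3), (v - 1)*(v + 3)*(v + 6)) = v^2 + 2*v - 3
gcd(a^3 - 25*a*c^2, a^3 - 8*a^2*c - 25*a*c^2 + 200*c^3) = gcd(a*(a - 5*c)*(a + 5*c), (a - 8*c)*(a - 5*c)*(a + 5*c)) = a^2 - 25*c^2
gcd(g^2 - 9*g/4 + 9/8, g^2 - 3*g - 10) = 1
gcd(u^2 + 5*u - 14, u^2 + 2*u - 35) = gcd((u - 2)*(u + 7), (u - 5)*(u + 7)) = u + 7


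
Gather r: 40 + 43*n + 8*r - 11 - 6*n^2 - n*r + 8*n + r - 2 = -6*n^2 + 51*n + r*(9 - n) + 27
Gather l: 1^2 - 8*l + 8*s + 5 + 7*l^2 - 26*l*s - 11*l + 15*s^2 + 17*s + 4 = 7*l^2 + l*(-26*s - 19) + 15*s^2 + 25*s + 10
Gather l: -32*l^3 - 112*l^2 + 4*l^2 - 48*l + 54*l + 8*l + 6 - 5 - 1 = -32*l^3 - 108*l^2 + 14*l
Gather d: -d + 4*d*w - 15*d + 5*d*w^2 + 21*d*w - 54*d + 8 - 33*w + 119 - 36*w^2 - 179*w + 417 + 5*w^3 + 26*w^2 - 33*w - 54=d*(5*w^2 + 25*w - 70) + 5*w^3 - 10*w^2 - 245*w + 490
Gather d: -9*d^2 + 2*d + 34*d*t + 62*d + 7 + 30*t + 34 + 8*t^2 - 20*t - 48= -9*d^2 + d*(34*t + 64) + 8*t^2 + 10*t - 7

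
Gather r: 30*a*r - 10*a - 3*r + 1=-10*a + r*(30*a - 3) + 1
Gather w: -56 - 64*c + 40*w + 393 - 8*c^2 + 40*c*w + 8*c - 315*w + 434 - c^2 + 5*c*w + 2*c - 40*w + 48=-9*c^2 - 54*c + w*(45*c - 315) + 819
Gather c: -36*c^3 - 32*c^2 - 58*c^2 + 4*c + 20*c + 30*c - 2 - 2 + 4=-36*c^3 - 90*c^2 + 54*c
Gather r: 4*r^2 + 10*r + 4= 4*r^2 + 10*r + 4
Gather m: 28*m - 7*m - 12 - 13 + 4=21*m - 21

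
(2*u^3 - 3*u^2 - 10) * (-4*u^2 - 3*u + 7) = -8*u^5 + 6*u^4 + 23*u^3 + 19*u^2 + 30*u - 70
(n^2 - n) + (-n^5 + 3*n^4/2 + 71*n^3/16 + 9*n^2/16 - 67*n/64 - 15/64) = -n^5 + 3*n^4/2 + 71*n^3/16 + 25*n^2/16 - 131*n/64 - 15/64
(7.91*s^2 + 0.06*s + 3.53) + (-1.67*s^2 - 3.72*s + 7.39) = 6.24*s^2 - 3.66*s + 10.92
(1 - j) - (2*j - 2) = 3 - 3*j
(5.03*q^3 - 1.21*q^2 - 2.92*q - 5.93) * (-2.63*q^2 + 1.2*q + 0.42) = -13.2289*q^5 + 9.2183*q^4 + 8.3402*q^3 + 11.5837*q^2 - 8.3424*q - 2.4906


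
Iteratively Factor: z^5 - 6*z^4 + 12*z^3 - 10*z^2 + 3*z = (z - 1)*(z^4 - 5*z^3 + 7*z^2 - 3*z) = (z - 3)*(z - 1)*(z^3 - 2*z^2 + z) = z*(z - 3)*(z - 1)*(z^2 - 2*z + 1) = z*(z - 3)*(z - 1)^2*(z - 1)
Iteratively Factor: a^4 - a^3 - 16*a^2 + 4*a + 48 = (a - 4)*(a^3 + 3*a^2 - 4*a - 12) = (a - 4)*(a + 3)*(a^2 - 4) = (a - 4)*(a + 2)*(a + 3)*(a - 2)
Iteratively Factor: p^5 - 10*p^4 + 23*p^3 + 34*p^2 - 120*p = (p + 2)*(p^4 - 12*p^3 + 47*p^2 - 60*p) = (p - 4)*(p + 2)*(p^3 - 8*p^2 + 15*p) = (p - 5)*(p - 4)*(p + 2)*(p^2 - 3*p) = p*(p - 5)*(p - 4)*(p + 2)*(p - 3)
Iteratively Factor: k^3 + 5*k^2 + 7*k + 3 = (k + 1)*(k^2 + 4*k + 3) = (k + 1)*(k + 3)*(k + 1)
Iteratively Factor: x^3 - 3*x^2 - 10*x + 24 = (x + 3)*(x^2 - 6*x + 8) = (x - 4)*(x + 3)*(x - 2)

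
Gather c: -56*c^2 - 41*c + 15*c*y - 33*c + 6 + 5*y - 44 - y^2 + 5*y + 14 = -56*c^2 + c*(15*y - 74) - y^2 + 10*y - 24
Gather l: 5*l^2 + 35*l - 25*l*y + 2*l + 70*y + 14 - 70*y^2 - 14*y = 5*l^2 + l*(37 - 25*y) - 70*y^2 + 56*y + 14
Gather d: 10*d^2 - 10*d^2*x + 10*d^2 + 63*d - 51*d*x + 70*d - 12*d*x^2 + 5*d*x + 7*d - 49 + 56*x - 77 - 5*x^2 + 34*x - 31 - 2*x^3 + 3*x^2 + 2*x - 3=d^2*(20 - 10*x) + d*(-12*x^2 - 46*x + 140) - 2*x^3 - 2*x^2 + 92*x - 160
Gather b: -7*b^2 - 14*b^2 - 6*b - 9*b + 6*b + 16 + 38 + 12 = -21*b^2 - 9*b + 66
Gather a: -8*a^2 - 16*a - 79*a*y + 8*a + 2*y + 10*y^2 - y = -8*a^2 + a*(-79*y - 8) + 10*y^2 + y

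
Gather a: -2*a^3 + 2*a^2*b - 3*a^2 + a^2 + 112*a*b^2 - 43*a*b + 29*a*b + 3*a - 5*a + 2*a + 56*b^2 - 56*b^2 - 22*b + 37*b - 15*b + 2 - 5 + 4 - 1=-2*a^3 + a^2*(2*b - 2) + a*(112*b^2 - 14*b)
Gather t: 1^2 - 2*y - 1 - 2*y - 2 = -4*y - 2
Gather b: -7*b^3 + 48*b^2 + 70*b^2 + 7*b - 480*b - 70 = -7*b^3 + 118*b^2 - 473*b - 70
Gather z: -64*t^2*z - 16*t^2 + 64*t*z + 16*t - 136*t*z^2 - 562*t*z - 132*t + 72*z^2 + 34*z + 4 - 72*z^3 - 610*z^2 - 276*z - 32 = -16*t^2 - 116*t - 72*z^3 + z^2*(-136*t - 538) + z*(-64*t^2 - 498*t - 242) - 28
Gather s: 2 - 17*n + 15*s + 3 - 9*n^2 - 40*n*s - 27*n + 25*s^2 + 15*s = -9*n^2 - 44*n + 25*s^2 + s*(30 - 40*n) + 5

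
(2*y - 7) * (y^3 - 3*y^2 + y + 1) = 2*y^4 - 13*y^3 + 23*y^2 - 5*y - 7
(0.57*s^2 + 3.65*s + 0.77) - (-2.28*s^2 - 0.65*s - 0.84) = 2.85*s^2 + 4.3*s + 1.61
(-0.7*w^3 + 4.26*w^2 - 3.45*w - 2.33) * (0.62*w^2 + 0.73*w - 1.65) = -0.434*w^5 + 2.1302*w^4 + 2.1258*w^3 - 10.9921*w^2 + 3.9916*w + 3.8445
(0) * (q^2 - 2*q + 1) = 0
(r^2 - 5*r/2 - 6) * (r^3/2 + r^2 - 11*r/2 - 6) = r^5/2 - r^4/4 - 11*r^3 + 7*r^2/4 + 48*r + 36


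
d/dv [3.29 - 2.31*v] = -2.31000000000000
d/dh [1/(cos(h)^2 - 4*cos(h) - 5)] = 2*(cos(h) - 2)*sin(h)/(sin(h)^2 + 4*cos(h) + 4)^2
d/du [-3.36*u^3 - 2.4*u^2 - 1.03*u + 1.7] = -10.08*u^2 - 4.8*u - 1.03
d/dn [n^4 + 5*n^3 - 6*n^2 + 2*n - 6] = 4*n^3 + 15*n^2 - 12*n + 2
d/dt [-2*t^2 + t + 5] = 1 - 4*t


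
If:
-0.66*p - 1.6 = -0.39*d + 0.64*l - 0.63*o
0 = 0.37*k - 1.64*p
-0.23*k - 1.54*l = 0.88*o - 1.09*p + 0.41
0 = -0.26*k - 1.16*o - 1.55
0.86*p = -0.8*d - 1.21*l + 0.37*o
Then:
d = 1.70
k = -5.53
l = -0.27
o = -0.10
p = -1.25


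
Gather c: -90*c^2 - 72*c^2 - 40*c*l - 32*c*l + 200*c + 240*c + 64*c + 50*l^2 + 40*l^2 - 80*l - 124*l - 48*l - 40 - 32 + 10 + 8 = -162*c^2 + c*(504 - 72*l) + 90*l^2 - 252*l - 54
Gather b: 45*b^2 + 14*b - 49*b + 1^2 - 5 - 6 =45*b^2 - 35*b - 10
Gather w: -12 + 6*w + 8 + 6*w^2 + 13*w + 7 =6*w^2 + 19*w + 3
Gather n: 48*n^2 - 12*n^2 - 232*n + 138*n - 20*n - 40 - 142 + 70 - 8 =36*n^2 - 114*n - 120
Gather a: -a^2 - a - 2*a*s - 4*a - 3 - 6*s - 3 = -a^2 + a*(-2*s - 5) - 6*s - 6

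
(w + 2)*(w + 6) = w^2 + 8*w + 12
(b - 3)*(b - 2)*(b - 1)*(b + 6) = b^4 - 25*b^2 + 60*b - 36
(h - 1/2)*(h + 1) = h^2 + h/2 - 1/2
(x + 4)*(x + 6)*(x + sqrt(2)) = x^3 + sqrt(2)*x^2 + 10*x^2 + 10*sqrt(2)*x + 24*x + 24*sqrt(2)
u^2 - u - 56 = (u - 8)*(u + 7)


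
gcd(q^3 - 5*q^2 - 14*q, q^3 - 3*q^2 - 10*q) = q^2 + 2*q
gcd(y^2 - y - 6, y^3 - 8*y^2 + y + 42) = y^2 - y - 6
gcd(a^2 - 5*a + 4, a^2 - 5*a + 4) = a^2 - 5*a + 4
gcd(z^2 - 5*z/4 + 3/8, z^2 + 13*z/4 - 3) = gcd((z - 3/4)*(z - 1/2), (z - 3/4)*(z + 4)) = z - 3/4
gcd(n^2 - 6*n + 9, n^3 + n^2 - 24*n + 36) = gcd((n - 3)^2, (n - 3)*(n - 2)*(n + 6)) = n - 3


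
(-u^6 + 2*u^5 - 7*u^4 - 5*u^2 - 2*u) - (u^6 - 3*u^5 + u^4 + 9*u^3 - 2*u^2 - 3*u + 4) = -2*u^6 + 5*u^5 - 8*u^4 - 9*u^3 - 3*u^2 + u - 4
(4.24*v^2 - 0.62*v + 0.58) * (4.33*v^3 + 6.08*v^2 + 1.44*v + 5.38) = 18.3592*v^5 + 23.0946*v^4 + 4.8474*v^3 + 25.4448*v^2 - 2.5004*v + 3.1204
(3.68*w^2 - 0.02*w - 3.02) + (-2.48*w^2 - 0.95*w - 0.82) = 1.2*w^2 - 0.97*w - 3.84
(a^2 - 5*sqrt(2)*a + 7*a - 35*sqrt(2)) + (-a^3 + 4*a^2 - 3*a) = -a^3 + 5*a^2 - 5*sqrt(2)*a + 4*a - 35*sqrt(2)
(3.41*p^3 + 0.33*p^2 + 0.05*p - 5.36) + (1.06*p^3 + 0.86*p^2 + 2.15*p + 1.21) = 4.47*p^3 + 1.19*p^2 + 2.2*p - 4.15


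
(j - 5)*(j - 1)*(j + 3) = j^3 - 3*j^2 - 13*j + 15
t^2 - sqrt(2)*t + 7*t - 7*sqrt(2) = (t + 7)*(t - sqrt(2))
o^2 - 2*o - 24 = (o - 6)*(o + 4)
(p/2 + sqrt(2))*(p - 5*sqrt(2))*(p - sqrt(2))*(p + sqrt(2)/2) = p^4/2 - 7*sqrt(2)*p^3/4 - 9*p^2 + 13*sqrt(2)*p/2 + 10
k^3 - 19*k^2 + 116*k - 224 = (k - 8)*(k - 7)*(k - 4)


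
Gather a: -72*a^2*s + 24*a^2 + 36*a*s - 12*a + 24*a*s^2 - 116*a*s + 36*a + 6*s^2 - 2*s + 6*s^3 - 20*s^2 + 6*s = a^2*(24 - 72*s) + a*(24*s^2 - 80*s + 24) + 6*s^3 - 14*s^2 + 4*s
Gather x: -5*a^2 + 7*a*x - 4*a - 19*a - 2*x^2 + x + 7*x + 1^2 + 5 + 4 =-5*a^2 - 23*a - 2*x^2 + x*(7*a + 8) + 10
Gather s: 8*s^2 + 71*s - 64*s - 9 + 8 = 8*s^2 + 7*s - 1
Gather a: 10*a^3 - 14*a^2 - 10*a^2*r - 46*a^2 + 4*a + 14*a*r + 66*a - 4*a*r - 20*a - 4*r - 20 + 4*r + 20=10*a^3 + a^2*(-10*r - 60) + a*(10*r + 50)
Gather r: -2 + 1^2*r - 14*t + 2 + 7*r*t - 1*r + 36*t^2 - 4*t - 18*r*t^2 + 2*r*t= r*(-18*t^2 + 9*t) + 36*t^2 - 18*t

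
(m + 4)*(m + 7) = m^2 + 11*m + 28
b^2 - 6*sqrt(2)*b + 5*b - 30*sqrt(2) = (b + 5)*(b - 6*sqrt(2))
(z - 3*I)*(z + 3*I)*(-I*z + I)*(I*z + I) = z^4 + 8*z^2 - 9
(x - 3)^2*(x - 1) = x^3 - 7*x^2 + 15*x - 9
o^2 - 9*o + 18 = (o - 6)*(o - 3)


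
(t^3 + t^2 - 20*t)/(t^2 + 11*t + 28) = t*(t^2 + t - 20)/(t^2 + 11*t + 28)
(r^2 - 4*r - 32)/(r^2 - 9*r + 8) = (r + 4)/(r - 1)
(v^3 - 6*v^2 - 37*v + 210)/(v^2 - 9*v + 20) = (v^2 - v - 42)/(v - 4)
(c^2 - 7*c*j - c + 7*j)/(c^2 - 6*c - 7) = (-c^2 + 7*c*j + c - 7*j)/(-c^2 + 6*c + 7)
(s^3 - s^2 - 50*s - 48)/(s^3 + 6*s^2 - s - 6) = (s - 8)/(s - 1)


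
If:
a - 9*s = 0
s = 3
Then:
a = 27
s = 3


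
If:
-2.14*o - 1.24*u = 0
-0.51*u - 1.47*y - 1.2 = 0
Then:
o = 1.67014843320506*y + 1.36338647608576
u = -2.88235294117647*y - 2.35294117647059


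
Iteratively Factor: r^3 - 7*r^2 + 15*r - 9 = (r - 1)*(r^2 - 6*r + 9) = (r - 3)*(r - 1)*(r - 3)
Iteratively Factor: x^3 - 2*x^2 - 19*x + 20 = (x + 4)*(x^2 - 6*x + 5) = (x - 5)*(x + 4)*(x - 1)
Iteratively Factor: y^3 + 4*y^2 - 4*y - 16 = (y + 4)*(y^2 - 4) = (y - 2)*(y + 4)*(y + 2)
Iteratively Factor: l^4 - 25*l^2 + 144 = (l - 3)*(l^3 + 3*l^2 - 16*l - 48) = (l - 3)*(l + 4)*(l^2 - l - 12) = (l - 3)*(l + 3)*(l + 4)*(l - 4)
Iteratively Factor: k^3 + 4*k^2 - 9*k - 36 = (k + 4)*(k^2 - 9) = (k + 3)*(k + 4)*(k - 3)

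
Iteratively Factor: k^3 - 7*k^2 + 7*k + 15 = (k + 1)*(k^2 - 8*k + 15) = (k - 5)*(k + 1)*(k - 3)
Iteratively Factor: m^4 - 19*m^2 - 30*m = (m + 3)*(m^3 - 3*m^2 - 10*m) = m*(m + 3)*(m^2 - 3*m - 10) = m*(m - 5)*(m + 3)*(m + 2)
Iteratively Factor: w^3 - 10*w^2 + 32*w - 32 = (w - 4)*(w^2 - 6*w + 8) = (w - 4)*(w - 2)*(w - 4)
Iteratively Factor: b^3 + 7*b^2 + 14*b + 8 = (b + 1)*(b^2 + 6*b + 8) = (b + 1)*(b + 2)*(b + 4)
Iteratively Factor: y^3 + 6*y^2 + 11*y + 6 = (y + 2)*(y^2 + 4*y + 3) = (y + 1)*(y + 2)*(y + 3)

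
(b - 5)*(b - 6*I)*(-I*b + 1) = -I*b^3 - 5*b^2 + 5*I*b^2 + 25*b - 6*I*b + 30*I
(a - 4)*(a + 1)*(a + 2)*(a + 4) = a^4 + 3*a^3 - 14*a^2 - 48*a - 32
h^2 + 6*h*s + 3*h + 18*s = (h + 3)*(h + 6*s)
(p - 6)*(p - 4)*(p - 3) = p^3 - 13*p^2 + 54*p - 72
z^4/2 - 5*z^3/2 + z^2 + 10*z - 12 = (z/2 + 1)*(z - 3)*(z - 2)^2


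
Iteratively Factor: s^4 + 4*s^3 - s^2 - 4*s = (s + 4)*(s^3 - s) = s*(s + 4)*(s^2 - 1) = s*(s - 1)*(s + 4)*(s + 1)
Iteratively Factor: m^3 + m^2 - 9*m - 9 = (m + 1)*(m^2 - 9) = (m - 3)*(m + 1)*(m + 3)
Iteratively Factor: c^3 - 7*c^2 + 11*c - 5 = (c - 5)*(c^2 - 2*c + 1) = (c - 5)*(c - 1)*(c - 1)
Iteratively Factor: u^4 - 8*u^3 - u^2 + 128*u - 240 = (u - 5)*(u^3 - 3*u^2 - 16*u + 48) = (u - 5)*(u + 4)*(u^2 - 7*u + 12) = (u - 5)*(u - 3)*(u + 4)*(u - 4)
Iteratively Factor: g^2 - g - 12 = (g + 3)*(g - 4)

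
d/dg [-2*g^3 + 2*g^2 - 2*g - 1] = -6*g^2 + 4*g - 2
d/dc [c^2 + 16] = 2*c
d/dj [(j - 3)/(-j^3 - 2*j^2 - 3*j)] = (-j*(j^2 + 2*j + 3) + (j - 3)*(3*j^2 + 4*j + 3))/(j^2*(j^2 + 2*j + 3)^2)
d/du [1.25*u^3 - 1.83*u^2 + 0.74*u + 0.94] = 3.75*u^2 - 3.66*u + 0.74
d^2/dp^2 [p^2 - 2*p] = 2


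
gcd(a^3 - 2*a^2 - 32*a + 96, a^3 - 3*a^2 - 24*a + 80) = a^2 - 8*a + 16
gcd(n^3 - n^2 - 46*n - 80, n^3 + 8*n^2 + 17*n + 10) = n^2 + 7*n + 10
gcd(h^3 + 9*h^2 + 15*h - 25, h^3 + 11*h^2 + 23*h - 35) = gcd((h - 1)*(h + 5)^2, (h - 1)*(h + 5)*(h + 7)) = h^2 + 4*h - 5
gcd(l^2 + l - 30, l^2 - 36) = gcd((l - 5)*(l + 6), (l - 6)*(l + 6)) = l + 6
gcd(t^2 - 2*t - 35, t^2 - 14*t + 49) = t - 7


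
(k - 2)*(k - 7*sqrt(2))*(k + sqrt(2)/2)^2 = k^4 - 6*sqrt(2)*k^3 - 2*k^3 - 27*k^2/2 + 12*sqrt(2)*k^2 - 7*sqrt(2)*k/2 + 27*k + 7*sqrt(2)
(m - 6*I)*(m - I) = m^2 - 7*I*m - 6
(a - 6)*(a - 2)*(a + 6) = a^3 - 2*a^2 - 36*a + 72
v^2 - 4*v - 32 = (v - 8)*(v + 4)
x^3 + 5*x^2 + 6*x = x*(x + 2)*(x + 3)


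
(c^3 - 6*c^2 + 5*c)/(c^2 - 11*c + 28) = c*(c^2 - 6*c + 5)/(c^2 - 11*c + 28)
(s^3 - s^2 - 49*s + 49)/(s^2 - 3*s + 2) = (s^2 - 49)/(s - 2)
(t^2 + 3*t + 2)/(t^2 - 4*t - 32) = (t^2 + 3*t + 2)/(t^2 - 4*t - 32)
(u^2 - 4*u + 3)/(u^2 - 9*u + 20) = (u^2 - 4*u + 3)/(u^2 - 9*u + 20)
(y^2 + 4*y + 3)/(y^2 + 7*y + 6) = (y + 3)/(y + 6)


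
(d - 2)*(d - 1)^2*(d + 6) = d^4 + 2*d^3 - 19*d^2 + 28*d - 12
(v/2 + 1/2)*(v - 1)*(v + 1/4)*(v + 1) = v^4/2 + 5*v^3/8 - 3*v^2/8 - 5*v/8 - 1/8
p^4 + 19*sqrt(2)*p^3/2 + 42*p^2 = p^2*(p + 7*sqrt(2)/2)*(p + 6*sqrt(2))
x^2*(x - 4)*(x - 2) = x^4 - 6*x^3 + 8*x^2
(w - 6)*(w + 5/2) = w^2 - 7*w/2 - 15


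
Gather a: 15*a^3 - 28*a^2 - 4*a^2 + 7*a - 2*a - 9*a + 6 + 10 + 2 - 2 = 15*a^3 - 32*a^2 - 4*a + 16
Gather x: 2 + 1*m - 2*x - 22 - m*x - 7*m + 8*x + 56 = -6*m + x*(6 - m) + 36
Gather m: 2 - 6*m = 2 - 6*m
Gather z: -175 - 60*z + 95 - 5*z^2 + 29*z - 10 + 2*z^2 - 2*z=-3*z^2 - 33*z - 90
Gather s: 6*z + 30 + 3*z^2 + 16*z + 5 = 3*z^2 + 22*z + 35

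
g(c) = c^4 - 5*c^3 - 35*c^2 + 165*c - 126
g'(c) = 4*c^3 - 15*c^2 - 70*c + 165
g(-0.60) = -236.39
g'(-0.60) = 200.74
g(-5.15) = -517.64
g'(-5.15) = -418.70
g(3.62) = -52.82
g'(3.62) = -95.21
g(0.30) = -79.78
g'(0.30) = 142.76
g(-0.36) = -189.69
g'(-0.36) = 188.07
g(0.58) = -42.94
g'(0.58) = 120.13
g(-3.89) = -774.17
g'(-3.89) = -25.14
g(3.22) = -17.02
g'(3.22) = -82.38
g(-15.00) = 57024.00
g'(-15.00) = -15660.00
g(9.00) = 1440.00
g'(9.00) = 1236.00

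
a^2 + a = a*(a + 1)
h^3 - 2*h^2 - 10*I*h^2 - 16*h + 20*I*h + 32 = (h - 2)*(h - 8*I)*(h - 2*I)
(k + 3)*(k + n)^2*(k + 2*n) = k^4 + 4*k^3*n + 3*k^3 + 5*k^2*n^2 + 12*k^2*n + 2*k*n^3 + 15*k*n^2 + 6*n^3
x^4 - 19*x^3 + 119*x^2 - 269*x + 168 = (x - 8)*(x - 7)*(x - 3)*(x - 1)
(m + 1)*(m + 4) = m^2 + 5*m + 4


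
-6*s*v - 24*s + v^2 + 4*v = (-6*s + v)*(v + 4)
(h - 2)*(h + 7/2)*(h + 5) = h^3 + 13*h^2/2 + h/2 - 35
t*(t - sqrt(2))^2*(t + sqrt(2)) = t^4 - sqrt(2)*t^3 - 2*t^2 + 2*sqrt(2)*t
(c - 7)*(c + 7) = c^2 - 49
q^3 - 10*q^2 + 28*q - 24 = (q - 6)*(q - 2)^2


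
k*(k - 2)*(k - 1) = k^3 - 3*k^2 + 2*k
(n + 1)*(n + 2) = n^2 + 3*n + 2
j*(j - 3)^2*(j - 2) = j^4 - 8*j^3 + 21*j^2 - 18*j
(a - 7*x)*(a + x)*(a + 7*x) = a^3 + a^2*x - 49*a*x^2 - 49*x^3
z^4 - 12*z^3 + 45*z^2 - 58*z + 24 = (z - 6)*(z - 4)*(z - 1)^2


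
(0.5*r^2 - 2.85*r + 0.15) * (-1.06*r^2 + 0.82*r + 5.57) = -0.53*r^4 + 3.431*r^3 + 0.289*r^2 - 15.7515*r + 0.8355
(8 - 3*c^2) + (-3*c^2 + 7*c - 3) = -6*c^2 + 7*c + 5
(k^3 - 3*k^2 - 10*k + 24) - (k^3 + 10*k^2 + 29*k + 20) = -13*k^2 - 39*k + 4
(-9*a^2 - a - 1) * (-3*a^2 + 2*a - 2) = 27*a^4 - 15*a^3 + 19*a^2 + 2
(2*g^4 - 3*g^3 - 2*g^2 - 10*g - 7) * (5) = 10*g^4 - 15*g^3 - 10*g^2 - 50*g - 35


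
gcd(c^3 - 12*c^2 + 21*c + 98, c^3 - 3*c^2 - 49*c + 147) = c - 7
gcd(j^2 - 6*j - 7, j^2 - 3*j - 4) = j + 1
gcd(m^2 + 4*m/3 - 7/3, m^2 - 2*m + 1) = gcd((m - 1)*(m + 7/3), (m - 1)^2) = m - 1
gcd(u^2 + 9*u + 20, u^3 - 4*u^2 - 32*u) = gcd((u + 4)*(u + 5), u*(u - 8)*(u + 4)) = u + 4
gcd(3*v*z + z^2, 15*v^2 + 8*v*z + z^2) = 3*v + z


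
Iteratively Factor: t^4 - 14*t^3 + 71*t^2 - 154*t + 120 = (t - 4)*(t^3 - 10*t^2 + 31*t - 30) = (t - 5)*(t - 4)*(t^2 - 5*t + 6) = (t - 5)*(t - 4)*(t - 3)*(t - 2)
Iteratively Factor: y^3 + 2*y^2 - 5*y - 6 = (y + 3)*(y^2 - y - 2) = (y + 1)*(y + 3)*(y - 2)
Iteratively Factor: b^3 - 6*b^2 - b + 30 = (b - 5)*(b^2 - b - 6) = (b - 5)*(b - 3)*(b + 2)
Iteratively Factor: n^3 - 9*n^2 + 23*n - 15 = (n - 5)*(n^2 - 4*n + 3) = (n - 5)*(n - 1)*(n - 3)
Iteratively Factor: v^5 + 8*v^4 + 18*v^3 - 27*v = (v + 3)*(v^4 + 5*v^3 + 3*v^2 - 9*v) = (v + 3)^2*(v^3 + 2*v^2 - 3*v) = (v + 3)^3*(v^2 - v) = v*(v + 3)^3*(v - 1)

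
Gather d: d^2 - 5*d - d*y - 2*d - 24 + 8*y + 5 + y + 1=d^2 + d*(-y - 7) + 9*y - 18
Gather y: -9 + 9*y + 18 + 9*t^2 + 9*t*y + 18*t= 9*t^2 + 18*t + y*(9*t + 9) + 9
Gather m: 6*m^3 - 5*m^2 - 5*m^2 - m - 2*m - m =6*m^3 - 10*m^2 - 4*m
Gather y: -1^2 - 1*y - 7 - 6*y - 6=-7*y - 14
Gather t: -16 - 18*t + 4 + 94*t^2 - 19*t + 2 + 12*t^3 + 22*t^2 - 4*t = 12*t^3 + 116*t^2 - 41*t - 10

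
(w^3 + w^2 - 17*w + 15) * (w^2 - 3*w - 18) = w^5 - 2*w^4 - 38*w^3 + 48*w^2 + 261*w - 270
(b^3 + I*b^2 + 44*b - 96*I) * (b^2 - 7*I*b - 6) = b^5 - 6*I*b^4 + 45*b^3 - 410*I*b^2 - 936*b + 576*I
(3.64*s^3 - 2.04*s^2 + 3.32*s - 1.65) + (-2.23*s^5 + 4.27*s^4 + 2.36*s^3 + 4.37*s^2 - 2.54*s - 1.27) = -2.23*s^5 + 4.27*s^4 + 6.0*s^3 + 2.33*s^2 + 0.78*s - 2.92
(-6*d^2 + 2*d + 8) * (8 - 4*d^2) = 24*d^4 - 8*d^3 - 80*d^2 + 16*d + 64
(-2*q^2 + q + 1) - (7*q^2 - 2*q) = -9*q^2 + 3*q + 1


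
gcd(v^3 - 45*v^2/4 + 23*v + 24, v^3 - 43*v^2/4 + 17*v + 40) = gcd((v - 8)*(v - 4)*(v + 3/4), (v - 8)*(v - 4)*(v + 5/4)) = v^2 - 12*v + 32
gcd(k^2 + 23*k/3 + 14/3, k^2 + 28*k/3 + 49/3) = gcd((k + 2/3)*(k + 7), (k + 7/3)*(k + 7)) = k + 7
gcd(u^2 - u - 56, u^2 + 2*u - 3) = 1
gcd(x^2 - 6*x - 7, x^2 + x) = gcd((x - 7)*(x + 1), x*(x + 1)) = x + 1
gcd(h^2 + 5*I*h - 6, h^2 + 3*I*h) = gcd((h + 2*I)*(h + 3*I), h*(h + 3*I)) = h + 3*I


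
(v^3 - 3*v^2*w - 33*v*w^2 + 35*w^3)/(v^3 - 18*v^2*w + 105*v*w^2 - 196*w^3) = (v^2 + 4*v*w - 5*w^2)/(v^2 - 11*v*w + 28*w^2)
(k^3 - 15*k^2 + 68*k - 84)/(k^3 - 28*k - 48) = (k^2 - 9*k + 14)/(k^2 + 6*k + 8)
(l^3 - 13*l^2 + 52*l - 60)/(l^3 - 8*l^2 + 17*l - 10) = (l - 6)/(l - 1)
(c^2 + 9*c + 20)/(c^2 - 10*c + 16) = (c^2 + 9*c + 20)/(c^2 - 10*c + 16)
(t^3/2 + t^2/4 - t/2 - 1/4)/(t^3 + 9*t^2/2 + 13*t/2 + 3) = (2*t^2 - t - 1)/(2*(2*t^2 + 7*t + 6))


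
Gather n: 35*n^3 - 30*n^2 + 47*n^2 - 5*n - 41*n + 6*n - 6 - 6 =35*n^3 + 17*n^2 - 40*n - 12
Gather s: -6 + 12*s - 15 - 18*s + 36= 15 - 6*s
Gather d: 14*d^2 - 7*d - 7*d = 14*d^2 - 14*d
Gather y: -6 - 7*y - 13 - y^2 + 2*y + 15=-y^2 - 5*y - 4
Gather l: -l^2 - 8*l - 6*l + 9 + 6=-l^2 - 14*l + 15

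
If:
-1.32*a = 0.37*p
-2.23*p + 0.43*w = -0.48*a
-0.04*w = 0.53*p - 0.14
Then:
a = -0.05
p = 0.19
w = 1.03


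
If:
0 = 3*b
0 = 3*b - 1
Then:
No Solution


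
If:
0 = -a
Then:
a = 0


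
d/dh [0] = 0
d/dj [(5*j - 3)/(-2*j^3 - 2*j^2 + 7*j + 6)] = (20*j^3 - 8*j^2 - 12*j + 51)/(4*j^6 + 8*j^5 - 24*j^4 - 52*j^3 + 25*j^2 + 84*j + 36)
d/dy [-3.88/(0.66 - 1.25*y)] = -4.85/(1.25*y - 0.66)^2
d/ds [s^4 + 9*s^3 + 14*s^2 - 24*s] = 4*s^3 + 27*s^2 + 28*s - 24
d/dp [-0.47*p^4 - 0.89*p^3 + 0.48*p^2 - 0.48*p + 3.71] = -1.88*p^3 - 2.67*p^2 + 0.96*p - 0.48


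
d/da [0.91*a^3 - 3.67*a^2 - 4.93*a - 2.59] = 2.73*a^2 - 7.34*a - 4.93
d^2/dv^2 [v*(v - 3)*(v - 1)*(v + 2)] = 12*v^2 - 12*v - 10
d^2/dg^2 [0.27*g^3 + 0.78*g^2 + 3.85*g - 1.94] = 1.62*g + 1.56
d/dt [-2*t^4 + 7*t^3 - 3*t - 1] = -8*t^3 + 21*t^2 - 3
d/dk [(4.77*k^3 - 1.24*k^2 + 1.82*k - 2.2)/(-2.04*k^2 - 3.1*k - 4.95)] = (-9.7308*k^4 - 29.574*k^3 - 63.2777*k^2 + 3.3*k - 15.829)/(4.1616*k^4 + 12.648*k^3 + 29.806*k^2 + 30.69*k + 24.5025)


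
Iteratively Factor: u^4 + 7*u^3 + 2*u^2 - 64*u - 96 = (u + 4)*(u^3 + 3*u^2 - 10*u - 24) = (u + 4)^2*(u^2 - u - 6) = (u + 2)*(u + 4)^2*(u - 3)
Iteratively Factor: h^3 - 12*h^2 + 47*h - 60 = (h - 4)*(h^2 - 8*h + 15) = (h - 5)*(h - 4)*(h - 3)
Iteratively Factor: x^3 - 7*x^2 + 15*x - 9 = (x - 3)*(x^2 - 4*x + 3) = (x - 3)*(x - 1)*(x - 3)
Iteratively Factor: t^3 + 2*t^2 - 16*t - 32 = (t + 2)*(t^2 - 16) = (t + 2)*(t + 4)*(t - 4)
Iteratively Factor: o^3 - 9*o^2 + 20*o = (o)*(o^2 - 9*o + 20) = o*(o - 5)*(o - 4)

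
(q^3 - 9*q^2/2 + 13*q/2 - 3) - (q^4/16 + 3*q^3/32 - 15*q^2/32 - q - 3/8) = -q^4/16 + 29*q^3/32 - 129*q^2/32 + 15*q/2 - 21/8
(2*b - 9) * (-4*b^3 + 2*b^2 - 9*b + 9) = -8*b^4 + 40*b^3 - 36*b^2 + 99*b - 81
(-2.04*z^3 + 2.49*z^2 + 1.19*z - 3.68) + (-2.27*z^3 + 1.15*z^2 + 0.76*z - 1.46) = -4.31*z^3 + 3.64*z^2 + 1.95*z - 5.14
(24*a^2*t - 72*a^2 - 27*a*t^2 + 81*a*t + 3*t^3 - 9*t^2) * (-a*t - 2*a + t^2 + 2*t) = -24*a^3*t^2 + 24*a^3*t + 144*a^3 + 51*a^2*t^3 - 51*a^2*t^2 - 306*a^2*t - 30*a*t^4 + 30*a*t^3 + 180*a*t^2 + 3*t^5 - 3*t^4 - 18*t^3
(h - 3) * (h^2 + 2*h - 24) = h^3 - h^2 - 30*h + 72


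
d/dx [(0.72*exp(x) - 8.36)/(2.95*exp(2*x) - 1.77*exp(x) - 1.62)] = (-2.124*exp(2*x) + 49.324*exp(x) - 15.9636)*exp(x)/(8.7025*exp(4*x) - 10.443*exp(3*x) - 6.4251*exp(2*x) + 5.7348*exp(x) + 2.6244)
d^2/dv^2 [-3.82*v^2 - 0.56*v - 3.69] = -7.64000000000000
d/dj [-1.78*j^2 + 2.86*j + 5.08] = 2.86 - 3.56*j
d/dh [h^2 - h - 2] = 2*h - 1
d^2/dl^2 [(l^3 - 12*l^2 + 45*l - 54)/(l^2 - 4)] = 2*(49*l^3 - 306*l^2 + 588*l - 408)/(l^6 - 12*l^4 + 48*l^2 - 64)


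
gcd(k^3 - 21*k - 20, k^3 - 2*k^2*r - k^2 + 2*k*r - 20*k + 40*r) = k^2 - k - 20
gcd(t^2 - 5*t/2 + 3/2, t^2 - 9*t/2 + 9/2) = t - 3/2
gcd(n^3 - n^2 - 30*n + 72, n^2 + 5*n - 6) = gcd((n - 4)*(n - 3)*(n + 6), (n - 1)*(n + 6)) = n + 6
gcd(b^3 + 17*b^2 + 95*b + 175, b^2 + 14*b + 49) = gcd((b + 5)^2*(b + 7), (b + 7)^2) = b + 7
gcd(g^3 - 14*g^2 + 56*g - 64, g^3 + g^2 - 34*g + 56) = g^2 - 6*g + 8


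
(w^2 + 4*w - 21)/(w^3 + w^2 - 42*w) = (w - 3)/(w*(w - 6))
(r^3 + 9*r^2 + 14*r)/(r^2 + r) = (r^2 + 9*r + 14)/(r + 1)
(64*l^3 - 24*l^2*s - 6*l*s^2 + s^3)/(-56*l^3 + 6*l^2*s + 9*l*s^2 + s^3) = (-8*l + s)/(7*l + s)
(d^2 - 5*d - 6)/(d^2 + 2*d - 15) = (d^2 - 5*d - 6)/(d^2 + 2*d - 15)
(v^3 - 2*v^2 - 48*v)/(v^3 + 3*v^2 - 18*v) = (v - 8)/(v - 3)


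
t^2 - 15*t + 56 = (t - 8)*(t - 7)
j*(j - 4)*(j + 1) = j^3 - 3*j^2 - 4*j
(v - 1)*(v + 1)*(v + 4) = v^3 + 4*v^2 - v - 4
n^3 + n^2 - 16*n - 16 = (n - 4)*(n + 1)*(n + 4)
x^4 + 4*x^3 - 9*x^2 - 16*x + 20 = (x - 2)*(x - 1)*(x + 2)*(x + 5)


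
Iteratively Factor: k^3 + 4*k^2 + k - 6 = (k + 3)*(k^2 + k - 2) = (k - 1)*(k + 3)*(k + 2)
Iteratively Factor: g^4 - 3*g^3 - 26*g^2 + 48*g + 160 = (g - 4)*(g^3 + g^2 - 22*g - 40) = (g - 4)*(g + 4)*(g^2 - 3*g - 10) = (g - 5)*(g - 4)*(g + 4)*(g + 2)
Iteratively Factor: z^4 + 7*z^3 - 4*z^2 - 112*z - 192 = (z + 3)*(z^3 + 4*z^2 - 16*z - 64) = (z + 3)*(z + 4)*(z^2 - 16) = (z - 4)*(z + 3)*(z + 4)*(z + 4)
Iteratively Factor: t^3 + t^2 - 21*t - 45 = (t + 3)*(t^2 - 2*t - 15) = (t + 3)^2*(t - 5)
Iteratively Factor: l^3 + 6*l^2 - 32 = (l + 4)*(l^2 + 2*l - 8) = (l + 4)^2*(l - 2)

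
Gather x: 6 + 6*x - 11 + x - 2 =7*x - 7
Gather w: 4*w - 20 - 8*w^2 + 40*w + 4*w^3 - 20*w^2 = 4*w^3 - 28*w^2 + 44*w - 20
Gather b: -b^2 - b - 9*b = -b^2 - 10*b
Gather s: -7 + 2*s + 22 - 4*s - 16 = -2*s - 1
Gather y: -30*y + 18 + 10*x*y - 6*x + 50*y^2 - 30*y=-6*x + 50*y^2 + y*(10*x - 60) + 18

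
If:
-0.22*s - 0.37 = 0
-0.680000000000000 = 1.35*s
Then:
No Solution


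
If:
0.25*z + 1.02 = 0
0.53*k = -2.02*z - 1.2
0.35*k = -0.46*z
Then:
No Solution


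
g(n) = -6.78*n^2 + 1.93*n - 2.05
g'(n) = 1.93 - 13.56*n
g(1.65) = -17.32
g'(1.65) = -20.44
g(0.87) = -5.50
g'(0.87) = -9.87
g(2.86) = -51.99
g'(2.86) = -36.85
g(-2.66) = -55.16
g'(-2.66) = 38.00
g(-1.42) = -18.46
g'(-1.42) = 21.19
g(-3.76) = -105.16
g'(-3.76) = 52.92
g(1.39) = -12.47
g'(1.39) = -16.92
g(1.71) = -18.58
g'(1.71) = -21.26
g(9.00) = -533.86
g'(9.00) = -120.11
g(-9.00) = -568.60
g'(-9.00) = 123.97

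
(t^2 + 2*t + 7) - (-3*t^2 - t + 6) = 4*t^2 + 3*t + 1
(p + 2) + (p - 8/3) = 2*p - 2/3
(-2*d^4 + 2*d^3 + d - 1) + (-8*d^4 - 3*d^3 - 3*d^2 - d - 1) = -10*d^4 - d^3 - 3*d^2 - 2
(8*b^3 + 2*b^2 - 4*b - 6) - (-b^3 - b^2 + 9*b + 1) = 9*b^3 + 3*b^2 - 13*b - 7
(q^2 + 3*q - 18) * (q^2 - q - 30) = q^4 + 2*q^3 - 51*q^2 - 72*q + 540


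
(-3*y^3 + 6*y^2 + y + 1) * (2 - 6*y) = 18*y^4 - 42*y^3 + 6*y^2 - 4*y + 2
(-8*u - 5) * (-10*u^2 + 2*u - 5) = 80*u^3 + 34*u^2 + 30*u + 25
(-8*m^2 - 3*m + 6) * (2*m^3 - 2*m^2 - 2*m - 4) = -16*m^5 + 10*m^4 + 34*m^3 + 26*m^2 - 24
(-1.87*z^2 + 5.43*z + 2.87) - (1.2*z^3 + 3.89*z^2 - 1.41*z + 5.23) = -1.2*z^3 - 5.76*z^2 + 6.84*z - 2.36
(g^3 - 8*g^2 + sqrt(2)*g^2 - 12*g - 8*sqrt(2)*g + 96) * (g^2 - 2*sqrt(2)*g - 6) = g^5 - 8*g^4 - sqrt(2)*g^4 - 22*g^3 + 8*sqrt(2)*g^3 + 18*sqrt(2)*g^2 + 176*g^2 - 144*sqrt(2)*g + 72*g - 576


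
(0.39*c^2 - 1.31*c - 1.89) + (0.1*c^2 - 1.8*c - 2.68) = 0.49*c^2 - 3.11*c - 4.57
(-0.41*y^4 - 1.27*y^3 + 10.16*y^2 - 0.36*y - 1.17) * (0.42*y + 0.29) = -0.1722*y^5 - 0.6523*y^4 + 3.8989*y^3 + 2.7952*y^2 - 0.5958*y - 0.3393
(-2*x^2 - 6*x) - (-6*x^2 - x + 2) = 4*x^2 - 5*x - 2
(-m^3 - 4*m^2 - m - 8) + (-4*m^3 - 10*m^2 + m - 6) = -5*m^3 - 14*m^2 - 14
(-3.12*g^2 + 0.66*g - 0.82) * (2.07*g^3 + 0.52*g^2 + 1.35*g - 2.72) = -6.4584*g^5 - 0.2562*g^4 - 5.5662*g^3 + 8.951*g^2 - 2.9022*g + 2.2304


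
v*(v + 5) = v^2 + 5*v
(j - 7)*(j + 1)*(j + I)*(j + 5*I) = j^4 - 6*j^3 + 6*I*j^3 - 12*j^2 - 36*I*j^2 + 30*j - 42*I*j + 35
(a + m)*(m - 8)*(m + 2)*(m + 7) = a*m^3 + a*m^2 - 58*a*m - 112*a + m^4 + m^3 - 58*m^2 - 112*m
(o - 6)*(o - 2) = o^2 - 8*o + 12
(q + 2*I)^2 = q^2 + 4*I*q - 4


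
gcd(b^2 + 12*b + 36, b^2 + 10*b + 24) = b + 6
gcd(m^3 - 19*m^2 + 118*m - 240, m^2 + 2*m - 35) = m - 5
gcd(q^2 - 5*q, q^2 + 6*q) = q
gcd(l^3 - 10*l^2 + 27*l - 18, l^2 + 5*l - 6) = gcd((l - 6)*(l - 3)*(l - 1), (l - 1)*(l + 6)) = l - 1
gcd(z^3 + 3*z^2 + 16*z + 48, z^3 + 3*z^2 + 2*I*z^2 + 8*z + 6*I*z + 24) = z^2 + z*(3 + 4*I) + 12*I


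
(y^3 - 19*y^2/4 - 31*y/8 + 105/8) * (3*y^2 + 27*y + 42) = 3*y^5 + 51*y^4/4 - 783*y^3/8 - 1059*y^2/4 + 1533*y/8 + 2205/4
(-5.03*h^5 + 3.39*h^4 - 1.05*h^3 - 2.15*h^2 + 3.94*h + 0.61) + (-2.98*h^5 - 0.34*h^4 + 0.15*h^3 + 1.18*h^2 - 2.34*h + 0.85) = -8.01*h^5 + 3.05*h^4 - 0.9*h^3 - 0.97*h^2 + 1.6*h + 1.46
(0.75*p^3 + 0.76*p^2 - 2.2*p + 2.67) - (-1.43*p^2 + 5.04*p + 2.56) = 0.75*p^3 + 2.19*p^2 - 7.24*p + 0.11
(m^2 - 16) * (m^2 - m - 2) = m^4 - m^3 - 18*m^2 + 16*m + 32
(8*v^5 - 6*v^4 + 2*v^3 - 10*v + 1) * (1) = 8*v^5 - 6*v^4 + 2*v^3 - 10*v + 1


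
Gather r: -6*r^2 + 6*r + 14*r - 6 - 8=-6*r^2 + 20*r - 14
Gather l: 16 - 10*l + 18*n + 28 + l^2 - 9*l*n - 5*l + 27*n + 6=l^2 + l*(-9*n - 15) + 45*n + 50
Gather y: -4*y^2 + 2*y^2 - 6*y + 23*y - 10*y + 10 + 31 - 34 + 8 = -2*y^2 + 7*y + 15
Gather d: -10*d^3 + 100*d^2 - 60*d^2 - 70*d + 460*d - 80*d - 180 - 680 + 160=-10*d^3 + 40*d^2 + 310*d - 700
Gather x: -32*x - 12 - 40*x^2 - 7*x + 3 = -40*x^2 - 39*x - 9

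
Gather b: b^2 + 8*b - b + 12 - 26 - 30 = b^2 + 7*b - 44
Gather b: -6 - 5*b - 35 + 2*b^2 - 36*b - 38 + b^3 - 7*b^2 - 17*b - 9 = b^3 - 5*b^2 - 58*b - 88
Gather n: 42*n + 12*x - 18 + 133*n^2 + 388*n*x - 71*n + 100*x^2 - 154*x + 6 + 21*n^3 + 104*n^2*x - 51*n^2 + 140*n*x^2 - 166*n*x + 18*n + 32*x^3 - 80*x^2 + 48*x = 21*n^3 + n^2*(104*x + 82) + n*(140*x^2 + 222*x - 11) + 32*x^3 + 20*x^2 - 94*x - 12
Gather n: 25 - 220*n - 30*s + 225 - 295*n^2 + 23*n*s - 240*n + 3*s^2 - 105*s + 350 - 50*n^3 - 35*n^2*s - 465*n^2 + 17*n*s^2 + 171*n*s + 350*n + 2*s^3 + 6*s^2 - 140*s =-50*n^3 + n^2*(-35*s - 760) + n*(17*s^2 + 194*s - 110) + 2*s^3 + 9*s^2 - 275*s + 600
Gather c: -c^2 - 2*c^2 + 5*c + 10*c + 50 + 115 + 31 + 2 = -3*c^2 + 15*c + 198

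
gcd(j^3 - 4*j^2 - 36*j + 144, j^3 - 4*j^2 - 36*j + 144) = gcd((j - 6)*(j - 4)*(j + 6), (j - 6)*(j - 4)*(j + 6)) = j^3 - 4*j^2 - 36*j + 144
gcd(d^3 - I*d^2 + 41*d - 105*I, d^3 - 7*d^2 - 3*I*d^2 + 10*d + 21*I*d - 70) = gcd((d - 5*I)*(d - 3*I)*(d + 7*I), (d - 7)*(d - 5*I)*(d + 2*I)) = d - 5*I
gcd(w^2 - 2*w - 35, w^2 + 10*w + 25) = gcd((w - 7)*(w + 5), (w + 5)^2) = w + 5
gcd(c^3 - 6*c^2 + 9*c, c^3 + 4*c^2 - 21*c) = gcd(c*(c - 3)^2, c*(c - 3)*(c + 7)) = c^2 - 3*c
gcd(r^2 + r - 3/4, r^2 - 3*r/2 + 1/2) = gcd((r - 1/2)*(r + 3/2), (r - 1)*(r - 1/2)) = r - 1/2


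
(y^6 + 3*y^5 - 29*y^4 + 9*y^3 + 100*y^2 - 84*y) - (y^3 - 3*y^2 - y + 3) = y^6 + 3*y^5 - 29*y^4 + 8*y^3 + 103*y^2 - 83*y - 3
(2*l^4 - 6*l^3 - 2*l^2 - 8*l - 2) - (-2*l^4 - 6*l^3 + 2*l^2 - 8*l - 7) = 4*l^4 - 4*l^2 + 5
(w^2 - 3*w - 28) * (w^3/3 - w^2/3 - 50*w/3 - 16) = w^5/3 - 4*w^4/3 - 25*w^3 + 130*w^2/3 + 1544*w/3 + 448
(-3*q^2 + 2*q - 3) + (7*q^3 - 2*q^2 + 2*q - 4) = 7*q^3 - 5*q^2 + 4*q - 7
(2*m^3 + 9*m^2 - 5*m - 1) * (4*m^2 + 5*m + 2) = 8*m^5 + 46*m^4 + 29*m^3 - 11*m^2 - 15*m - 2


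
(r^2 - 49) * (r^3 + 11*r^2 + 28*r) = r^5 + 11*r^4 - 21*r^3 - 539*r^2 - 1372*r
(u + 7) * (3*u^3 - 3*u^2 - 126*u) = 3*u^4 + 18*u^3 - 147*u^2 - 882*u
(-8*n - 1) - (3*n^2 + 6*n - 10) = -3*n^2 - 14*n + 9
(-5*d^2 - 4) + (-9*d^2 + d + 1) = -14*d^2 + d - 3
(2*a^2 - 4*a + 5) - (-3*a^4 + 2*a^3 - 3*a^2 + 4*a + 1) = 3*a^4 - 2*a^3 + 5*a^2 - 8*a + 4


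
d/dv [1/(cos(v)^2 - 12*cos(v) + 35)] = 2*(cos(v) - 6)*sin(v)/(cos(v)^2 - 12*cos(v) + 35)^2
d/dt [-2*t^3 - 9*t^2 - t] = -6*t^2 - 18*t - 1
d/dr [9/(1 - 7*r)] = 63/(7*r - 1)^2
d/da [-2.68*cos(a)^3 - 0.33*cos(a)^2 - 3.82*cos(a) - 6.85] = (8.04*cos(a)^2 + 0.66*cos(a) + 3.82)*sin(a)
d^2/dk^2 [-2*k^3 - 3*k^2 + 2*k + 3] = -12*k - 6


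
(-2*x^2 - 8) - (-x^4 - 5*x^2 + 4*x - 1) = x^4 + 3*x^2 - 4*x - 7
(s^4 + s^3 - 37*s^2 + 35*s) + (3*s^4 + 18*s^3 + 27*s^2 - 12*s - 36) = 4*s^4 + 19*s^3 - 10*s^2 + 23*s - 36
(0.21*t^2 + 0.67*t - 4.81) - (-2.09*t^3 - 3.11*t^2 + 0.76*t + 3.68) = 2.09*t^3 + 3.32*t^2 - 0.09*t - 8.49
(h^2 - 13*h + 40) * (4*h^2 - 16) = 4*h^4 - 52*h^3 + 144*h^2 + 208*h - 640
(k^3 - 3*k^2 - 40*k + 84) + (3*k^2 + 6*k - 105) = k^3 - 34*k - 21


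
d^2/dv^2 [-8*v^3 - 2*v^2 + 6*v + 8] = -48*v - 4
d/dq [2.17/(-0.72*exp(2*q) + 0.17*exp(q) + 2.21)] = (3.1248*exp(q) - 0.3689)*exp(q)/(-0.72*exp(2*q) + 0.17*exp(q) + 2.21)^2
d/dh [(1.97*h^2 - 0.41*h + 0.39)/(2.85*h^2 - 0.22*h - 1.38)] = (0.7351*h^2 - 7.6602*h + 0.6516)/(8.1225*h^4 - 1.254*h^3 - 7.8176*h^2 + 0.6072*h + 1.9044)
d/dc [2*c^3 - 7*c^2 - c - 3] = 6*c^2 - 14*c - 1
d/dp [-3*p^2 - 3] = -6*p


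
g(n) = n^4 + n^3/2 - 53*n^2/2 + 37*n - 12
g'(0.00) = 37.00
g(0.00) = -12.00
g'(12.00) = 6529.00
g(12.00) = 18216.00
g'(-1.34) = 101.09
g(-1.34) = -107.14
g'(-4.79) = -114.32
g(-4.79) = -325.77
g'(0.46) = 13.33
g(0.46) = -0.49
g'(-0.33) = 54.51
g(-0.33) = -27.10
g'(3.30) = 22.18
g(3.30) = -41.92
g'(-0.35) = 55.56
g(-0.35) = -28.20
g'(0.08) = 32.77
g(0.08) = -9.21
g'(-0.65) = 70.99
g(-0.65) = -47.21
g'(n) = 4*n^3 + 3*n^2/2 - 53*n + 37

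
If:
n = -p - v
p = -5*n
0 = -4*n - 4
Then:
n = -1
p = 5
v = -4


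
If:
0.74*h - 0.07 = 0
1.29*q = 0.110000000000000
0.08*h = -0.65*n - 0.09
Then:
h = 0.09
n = -0.15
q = 0.09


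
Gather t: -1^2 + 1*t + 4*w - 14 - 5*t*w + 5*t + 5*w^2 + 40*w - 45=t*(6 - 5*w) + 5*w^2 + 44*w - 60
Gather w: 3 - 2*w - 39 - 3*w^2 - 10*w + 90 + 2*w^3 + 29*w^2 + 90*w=2*w^3 + 26*w^2 + 78*w + 54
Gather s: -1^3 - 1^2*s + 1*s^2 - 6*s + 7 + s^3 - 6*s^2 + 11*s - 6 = s^3 - 5*s^2 + 4*s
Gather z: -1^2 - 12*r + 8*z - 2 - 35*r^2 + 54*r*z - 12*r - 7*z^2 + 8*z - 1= -35*r^2 - 24*r - 7*z^2 + z*(54*r + 16) - 4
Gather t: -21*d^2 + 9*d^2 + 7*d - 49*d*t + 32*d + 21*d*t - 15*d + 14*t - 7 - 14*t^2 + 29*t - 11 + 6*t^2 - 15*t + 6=-12*d^2 + 24*d - 8*t^2 + t*(28 - 28*d) - 12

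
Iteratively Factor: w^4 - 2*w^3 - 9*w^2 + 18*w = (w - 3)*(w^3 + w^2 - 6*w) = (w - 3)*(w - 2)*(w^2 + 3*w) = (w - 3)*(w - 2)*(w + 3)*(w)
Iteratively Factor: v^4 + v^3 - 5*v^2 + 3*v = (v)*(v^3 + v^2 - 5*v + 3) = v*(v - 1)*(v^2 + 2*v - 3) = v*(v - 1)*(v + 3)*(v - 1)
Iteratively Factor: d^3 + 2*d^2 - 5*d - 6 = (d + 1)*(d^2 + d - 6) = (d - 2)*(d + 1)*(d + 3)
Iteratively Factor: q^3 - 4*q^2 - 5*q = (q + 1)*(q^2 - 5*q) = q*(q + 1)*(q - 5)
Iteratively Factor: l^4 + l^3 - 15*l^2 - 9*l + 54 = (l + 3)*(l^3 - 2*l^2 - 9*l + 18) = (l - 3)*(l + 3)*(l^2 + l - 6) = (l - 3)*(l - 2)*(l + 3)*(l + 3)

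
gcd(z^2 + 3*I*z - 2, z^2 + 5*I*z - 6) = z + 2*I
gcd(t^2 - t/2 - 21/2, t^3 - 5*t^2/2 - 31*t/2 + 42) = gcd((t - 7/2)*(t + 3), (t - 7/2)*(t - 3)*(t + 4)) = t - 7/2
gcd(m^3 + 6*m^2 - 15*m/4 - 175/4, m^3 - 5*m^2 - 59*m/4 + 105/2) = m^2 + m - 35/4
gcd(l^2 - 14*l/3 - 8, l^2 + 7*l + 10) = 1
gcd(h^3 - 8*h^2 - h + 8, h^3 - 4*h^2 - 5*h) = h + 1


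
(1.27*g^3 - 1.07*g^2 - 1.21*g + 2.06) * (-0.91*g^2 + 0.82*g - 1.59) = -1.1557*g^5 + 2.0151*g^4 - 1.7956*g^3 - 1.1655*g^2 + 3.6131*g - 3.2754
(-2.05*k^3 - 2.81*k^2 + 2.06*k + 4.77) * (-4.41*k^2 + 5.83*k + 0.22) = 9.0405*k^5 + 0.440600000000002*k^4 - 25.9179*k^3 - 9.6441*k^2 + 28.2623*k + 1.0494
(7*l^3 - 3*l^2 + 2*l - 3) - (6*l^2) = 7*l^3 - 9*l^2 + 2*l - 3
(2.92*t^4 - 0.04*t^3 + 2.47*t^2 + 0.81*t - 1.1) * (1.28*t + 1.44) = 3.7376*t^5 + 4.1536*t^4 + 3.104*t^3 + 4.5936*t^2 - 0.2416*t - 1.584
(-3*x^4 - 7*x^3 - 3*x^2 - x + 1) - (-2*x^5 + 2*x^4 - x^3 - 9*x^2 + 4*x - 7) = 2*x^5 - 5*x^4 - 6*x^3 + 6*x^2 - 5*x + 8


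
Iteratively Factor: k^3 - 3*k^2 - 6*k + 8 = (k - 4)*(k^2 + k - 2) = (k - 4)*(k + 2)*(k - 1)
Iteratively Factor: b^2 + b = (b + 1)*(b)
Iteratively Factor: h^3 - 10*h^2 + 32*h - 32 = (h - 4)*(h^2 - 6*h + 8) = (h - 4)^2*(h - 2)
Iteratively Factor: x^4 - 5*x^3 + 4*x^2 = (x)*(x^3 - 5*x^2 + 4*x) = x*(x - 1)*(x^2 - 4*x) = x^2*(x - 1)*(x - 4)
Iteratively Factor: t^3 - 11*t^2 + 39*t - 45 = (t - 5)*(t^2 - 6*t + 9) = (t - 5)*(t - 3)*(t - 3)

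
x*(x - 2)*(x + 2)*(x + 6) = x^4 + 6*x^3 - 4*x^2 - 24*x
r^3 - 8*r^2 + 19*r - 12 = (r - 4)*(r - 3)*(r - 1)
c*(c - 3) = c^2 - 3*c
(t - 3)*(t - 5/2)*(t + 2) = t^3 - 7*t^2/2 - 7*t/2 + 15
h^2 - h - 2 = (h - 2)*(h + 1)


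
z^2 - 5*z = z*(z - 5)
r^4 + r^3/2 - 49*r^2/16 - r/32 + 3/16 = (r - 3/2)*(r - 1/4)*(r + 1/4)*(r + 2)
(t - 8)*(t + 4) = t^2 - 4*t - 32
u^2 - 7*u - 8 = (u - 8)*(u + 1)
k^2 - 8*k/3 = k*(k - 8/3)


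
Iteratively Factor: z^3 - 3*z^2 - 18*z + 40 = (z + 4)*(z^2 - 7*z + 10) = (z - 2)*(z + 4)*(z - 5)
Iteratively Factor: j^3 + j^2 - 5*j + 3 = (j - 1)*(j^2 + 2*j - 3) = (j - 1)*(j + 3)*(j - 1)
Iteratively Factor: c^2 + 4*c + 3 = (c + 3)*(c + 1)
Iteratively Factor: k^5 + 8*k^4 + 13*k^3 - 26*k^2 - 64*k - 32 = (k - 2)*(k^4 + 10*k^3 + 33*k^2 + 40*k + 16) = (k - 2)*(k + 4)*(k^3 + 6*k^2 + 9*k + 4) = (k - 2)*(k + 1)*(k + 4)*(k^2 + 5*k + 4) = (k - 2)*(k + 1)*(k + 4)^2*(k + 1)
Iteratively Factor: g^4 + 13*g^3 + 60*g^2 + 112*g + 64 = (g + 4)*(g^3 + 9*g^2 + 24*g + 16) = (g + 4)^2*(g^2 + 5*g + 4) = (g + 1)*(g + 4)^2*(g + 4)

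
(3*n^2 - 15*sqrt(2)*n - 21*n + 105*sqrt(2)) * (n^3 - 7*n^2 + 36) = 3*n^5 - 42*n^4 - 15*sqrt(2)*n^4 + 147*n^3 + 210*sqrt(2)*n^3 - 735*sqrt(2)*n^2 + 108*n^2 - 540*sqrt(2)*n - 756*n + 3780*sqrt(2)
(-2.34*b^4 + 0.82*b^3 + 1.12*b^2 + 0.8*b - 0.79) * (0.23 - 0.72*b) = 1.6848*b^5 - 1.1286*b^4 - 0.6178*b^3 - 0.3184*b^2 + 0.7528*b - 0.1817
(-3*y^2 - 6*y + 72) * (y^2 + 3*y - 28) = -3*y^4 - 15*y^3 + 138*y^2 + 384*y - 2016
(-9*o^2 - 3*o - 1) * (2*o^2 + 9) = -18*o^4 - 6*o^3 - 83*o^2 - 27*o - 9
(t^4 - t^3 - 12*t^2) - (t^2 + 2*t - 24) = t^4 - t^3 - 13*t^2 - 2*t + 24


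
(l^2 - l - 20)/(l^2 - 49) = (l^2 - l - 20)/(l^2 - 49)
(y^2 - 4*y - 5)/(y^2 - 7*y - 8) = (y - 5)/(y - 8)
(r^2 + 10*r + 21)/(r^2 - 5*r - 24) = (r + 7)/(r - 8)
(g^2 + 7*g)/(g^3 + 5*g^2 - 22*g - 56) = g/(g^2 - 2*g - 8)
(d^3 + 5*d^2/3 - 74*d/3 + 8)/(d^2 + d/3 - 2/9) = 3*(d^2 + 2*d - 24)/(3*d + 2)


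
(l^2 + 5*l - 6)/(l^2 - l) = (l + 6)/l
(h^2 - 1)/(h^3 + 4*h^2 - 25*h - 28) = (h - 1)/(h^2 + 3*h - 28)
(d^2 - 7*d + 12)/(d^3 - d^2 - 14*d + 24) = (d - 4)/(d^2 + 2*d - 8)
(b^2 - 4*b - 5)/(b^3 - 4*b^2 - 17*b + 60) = (b + 1)/(b^2 + b - 12)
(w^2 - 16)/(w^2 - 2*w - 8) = (w + 4)/(w + 2)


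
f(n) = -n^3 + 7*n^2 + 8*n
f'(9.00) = -109.00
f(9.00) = -90.00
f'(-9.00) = -361.00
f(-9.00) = 1224.00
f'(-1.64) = -23.03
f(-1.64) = 10.12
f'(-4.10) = -99.83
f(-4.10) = 153.79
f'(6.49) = -27.50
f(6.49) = 73.40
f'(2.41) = 24.32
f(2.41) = 45.94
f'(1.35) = 21.43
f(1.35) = 21.10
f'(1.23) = 20.68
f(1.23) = 18.57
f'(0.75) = 16.81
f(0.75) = 9.52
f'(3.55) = 19.89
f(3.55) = 71.88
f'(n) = -3*n^2 + 14*n + 8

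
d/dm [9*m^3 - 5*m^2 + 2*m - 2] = 27*m^2 - 10*m + 2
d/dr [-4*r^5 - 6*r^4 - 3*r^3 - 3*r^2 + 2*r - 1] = -20*r^4 - 24*r^3 - 9*r^2 - 6*r + 2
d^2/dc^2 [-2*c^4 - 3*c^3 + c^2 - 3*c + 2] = -24*c^2 - 18*c + 2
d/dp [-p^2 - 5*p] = -2*p - 5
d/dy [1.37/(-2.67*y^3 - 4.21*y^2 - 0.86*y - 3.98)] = (10.9737*y^2 + 11.5354*y + 1.1782)/(2.67*y^3 + 4.21*y^2 + 0.86*y + 3.98)^2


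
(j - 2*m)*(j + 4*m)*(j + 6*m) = j^3 + 8*j^2*m + 4*j*m^2 - 48*m^3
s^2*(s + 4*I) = s^3 + 4*I*s^2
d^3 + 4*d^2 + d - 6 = (d - 1)*(d + 2)*(d + 3)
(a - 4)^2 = a^2 - 8*a + 16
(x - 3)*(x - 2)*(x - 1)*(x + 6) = x^4 - 25*x^2 + 60*x - 36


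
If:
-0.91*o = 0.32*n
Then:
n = -2.84375*o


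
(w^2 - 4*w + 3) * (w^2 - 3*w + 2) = w^4 - 7*w^3 + 17*w^2 - 17*w + 6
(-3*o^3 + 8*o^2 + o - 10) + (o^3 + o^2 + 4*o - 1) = -2*o^3 + 9*o^2 + 5*o - 11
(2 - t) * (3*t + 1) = -3*t^2 + 5*t + 2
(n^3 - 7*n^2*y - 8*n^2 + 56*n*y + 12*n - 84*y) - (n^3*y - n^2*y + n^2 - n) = -n^3*y + n^3 - 6*n^2*y - 9*n^2 + 56*n*y + 13*n - 84*y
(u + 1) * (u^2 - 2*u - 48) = u^3 - u^2 - 50*u - 48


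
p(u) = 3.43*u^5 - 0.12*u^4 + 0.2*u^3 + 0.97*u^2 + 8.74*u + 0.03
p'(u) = 17.15*u^4 - 0.48*u^3 + 0.6*u^2 + 1.94*u + 8.74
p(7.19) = 65774.72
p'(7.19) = 45708.44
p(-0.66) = -5.83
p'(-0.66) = 11.11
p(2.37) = 281.54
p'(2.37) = 551.39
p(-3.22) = -1224.97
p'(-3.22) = 1868.43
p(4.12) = 4103.66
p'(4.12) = 4934.78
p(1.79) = 81.73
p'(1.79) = 187.45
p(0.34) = 3.14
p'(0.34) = 9.68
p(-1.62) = -51.53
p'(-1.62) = 127.33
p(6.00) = 26646.75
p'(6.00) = 22164.70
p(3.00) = 864.15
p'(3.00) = 1396.15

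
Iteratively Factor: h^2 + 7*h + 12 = (h + 4)*(h + 3)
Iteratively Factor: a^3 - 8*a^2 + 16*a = (a - 4)*(a^2 - 4*a) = a*(a - 4)*(a - 4)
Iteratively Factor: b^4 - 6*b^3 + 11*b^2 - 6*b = (b - 3)*(b^3 - 3*b^2 + 2*b) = b*(b - 3)*(b^2 - 3*b + 2) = b*(b - 3)*(b - 1)*(b - 2)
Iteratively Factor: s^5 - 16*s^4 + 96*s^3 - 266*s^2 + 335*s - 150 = (s - 2)*(s^4 - 14*s^3 + 68*s^2 - 130*s + 75) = (s - 5)*(s - 2)*(s^3 - 9*s^2 + 23*s - 15) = (s - 5)*(s - 3)*(s - 2)*(s^2 - 6*s + 5) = (s - 5)^2*(s - 3)*(s - 2)*(s - 1)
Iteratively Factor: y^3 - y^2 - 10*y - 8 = (y + 2)*(y^2 - 3*y - 4) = (y - 4)*(y + 2)*(y + 1)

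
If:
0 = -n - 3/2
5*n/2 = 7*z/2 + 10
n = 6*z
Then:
No Solution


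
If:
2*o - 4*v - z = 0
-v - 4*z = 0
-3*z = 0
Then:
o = 0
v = 0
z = 0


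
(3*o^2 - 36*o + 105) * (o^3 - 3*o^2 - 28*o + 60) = 3*o^5 - 45*o^4 + 129*o^3 + 873*o^2 - 5100*o + 6300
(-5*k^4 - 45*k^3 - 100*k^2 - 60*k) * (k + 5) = -5*k^5 - 70*k^4 - 325*k^3 - 560*k^2 - 300*k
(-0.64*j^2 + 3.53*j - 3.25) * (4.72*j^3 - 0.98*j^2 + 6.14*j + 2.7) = -3.0208*j^5 + 17.2888*j^4 - 22.729*j^3 + 23.1312*j^2 - 10.424*j - 8.775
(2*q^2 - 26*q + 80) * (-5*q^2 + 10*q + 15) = -10*q^4 + 150*q^3 - 630*q^2 + 410*q + 1200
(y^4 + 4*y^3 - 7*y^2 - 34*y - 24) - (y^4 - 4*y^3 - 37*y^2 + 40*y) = 8*y^3 + 30*y^2 - 74*y - 24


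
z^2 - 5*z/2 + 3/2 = (z - 3/2)*(z - 1)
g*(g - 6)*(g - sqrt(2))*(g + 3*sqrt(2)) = g^4 - 6*g^3 + 2*sqrt(2)*g^3 - 12*sqrt(2)*g^2 - 6*g^2 + 36*g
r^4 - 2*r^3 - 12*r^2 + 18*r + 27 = (r - 3)^2*(r + 1)*(r + 3)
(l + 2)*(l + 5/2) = l^2 + 9*l/2 + 5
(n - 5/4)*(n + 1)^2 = n^3 + 3*n^2/4 - 3*n/2 - 5/4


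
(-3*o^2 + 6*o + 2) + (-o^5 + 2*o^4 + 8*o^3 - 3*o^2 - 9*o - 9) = -o^5 + 2*o^4 + 8*o^3 - 6*o^2 - 3*o - 7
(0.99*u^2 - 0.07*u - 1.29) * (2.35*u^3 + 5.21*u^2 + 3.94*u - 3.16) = 2.3265*u^5 + 4.9934*u^4 + 0.5044*u^3 - 10.1251*u^2 - 4.8614*u + 4.0764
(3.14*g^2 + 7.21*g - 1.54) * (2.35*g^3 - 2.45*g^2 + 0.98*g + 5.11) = 7.379*g^5 + 9.2505*g^4 - 18.2063*g^3 + 26.8842*g^2 + 35.3339*g - 7.8694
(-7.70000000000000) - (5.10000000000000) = -12.8000000000000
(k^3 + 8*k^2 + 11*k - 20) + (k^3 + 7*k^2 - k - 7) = 2*k^3 + 15*k^2 + 10*k - 27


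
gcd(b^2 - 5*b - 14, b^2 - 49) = b - 7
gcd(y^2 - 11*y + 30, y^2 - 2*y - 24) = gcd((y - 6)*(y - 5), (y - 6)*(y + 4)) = y - 6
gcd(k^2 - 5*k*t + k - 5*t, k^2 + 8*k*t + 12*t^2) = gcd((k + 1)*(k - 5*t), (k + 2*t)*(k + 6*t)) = 1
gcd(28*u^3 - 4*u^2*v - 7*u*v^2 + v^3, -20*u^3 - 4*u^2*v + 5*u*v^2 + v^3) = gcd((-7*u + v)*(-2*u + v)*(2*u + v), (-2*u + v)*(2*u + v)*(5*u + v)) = 4*u^2 - v^2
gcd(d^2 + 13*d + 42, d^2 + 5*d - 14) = d + 7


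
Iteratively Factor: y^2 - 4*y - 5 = (y + 1)*(y - 5)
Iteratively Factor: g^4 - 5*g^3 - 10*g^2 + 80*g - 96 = (g - 2)*(g^3 - 3*g^2 - 16*g + 48) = (g - 2)*(g + 4)*(g^2 - 7*g + 12) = (g - 3)*(g - 2)*(g + 4)*(g - 4)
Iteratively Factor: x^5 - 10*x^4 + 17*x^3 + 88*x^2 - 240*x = (x + 3)*(x^4 - 13*x^3 + 56*x^2 - 80*x) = (x - 5)*(x + 3)*(x^3 - 8*x^2 + 16*x) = (x - 5)*(x - 4)*(x + 3)*(x^2 - 4*x) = x*(x - 5)*(x - 4)*(x + 3)*(x - 4)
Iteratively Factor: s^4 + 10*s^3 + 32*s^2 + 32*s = (s + 4)*(s^3 + 6*s^2 + 8*s) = (s + 4)^2*(s^2 + 2*s) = s*(s + 4)^2*(s + 2)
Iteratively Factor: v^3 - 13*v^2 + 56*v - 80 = (v - 4)*(v^2 - 9*v + 20) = (v - 5)*(v - 4)*(v - 4)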